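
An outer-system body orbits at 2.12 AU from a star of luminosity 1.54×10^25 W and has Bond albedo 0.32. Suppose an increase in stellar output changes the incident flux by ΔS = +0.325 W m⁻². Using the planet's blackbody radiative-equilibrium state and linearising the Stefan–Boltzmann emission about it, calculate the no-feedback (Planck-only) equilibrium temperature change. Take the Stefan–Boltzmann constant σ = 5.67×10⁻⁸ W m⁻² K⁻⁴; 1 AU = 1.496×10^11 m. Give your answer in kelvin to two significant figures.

Orbital distance: d = 2.12 AU = 3.172×10^11 m.
Spreading L over a sphere of radius d: S = 1.54×10^25/(4π·3.17×10^11²) = 12.18 W m⁻².
Reference equilibrium: T_e = [S(1−α)/(4σ)]^(1/4) = 77.74 K.
ΔF = Δ[S(1−α)]/4 = (1−0.32)·+0.325/4 = 0.05525 W m⁻².
Linearising σT⁴ gives d(σT⁴)/dT = 4σT_e³ = 0.1066 W m⁻² per K.
So ΔT₀ = 0.05525/0.1066 = 0.518 K.

0.52 K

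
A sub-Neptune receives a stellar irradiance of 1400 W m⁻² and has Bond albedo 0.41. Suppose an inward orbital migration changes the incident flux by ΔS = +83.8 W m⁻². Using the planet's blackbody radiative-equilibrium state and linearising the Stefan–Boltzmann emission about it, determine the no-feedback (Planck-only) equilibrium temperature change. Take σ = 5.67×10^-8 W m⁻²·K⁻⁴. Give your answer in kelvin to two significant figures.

3.7 K

Unperturbed T_e = [1400·(1−0.41)/(4σ)]^¼ = 245.7 K.
ΔF = Δ[S(1−α)]/4 = (1−0.41)·+83.8/4 = 12.36 W m⁻².
Planck response: λ_P = 4σT_e³ = 4·5.67×10⁻⁸·(245.7)³ = 3.362 W m⁻²/K.
ΔT₀ = ΔF/λ_P = 12.36/3.362 = 3.68 K.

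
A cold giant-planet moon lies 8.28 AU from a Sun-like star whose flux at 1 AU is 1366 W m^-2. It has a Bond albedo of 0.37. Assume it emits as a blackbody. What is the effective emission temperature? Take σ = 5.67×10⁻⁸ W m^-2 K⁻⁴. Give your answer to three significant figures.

86.3 K

By the inverse-square law, S = 1366/8.28² = 19.92 W m^-2.
Averaging over the sphere, the absorbed flux is S(1−α)/4 = 3.138 W m^-2.
Balancing against σT⁴: T = (3.138/5.67×10⁻⁸)^(1/4) = 86.25 K.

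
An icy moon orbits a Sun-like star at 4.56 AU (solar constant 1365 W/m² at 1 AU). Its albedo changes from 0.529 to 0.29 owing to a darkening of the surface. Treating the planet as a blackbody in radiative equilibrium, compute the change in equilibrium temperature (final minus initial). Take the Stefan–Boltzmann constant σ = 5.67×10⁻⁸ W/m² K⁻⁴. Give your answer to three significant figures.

Flux at the orbit: S = 1365/(4.56)² = 65.65 W/m².
Initial: T₁ = [S(1−0.529)/(4σ)]^(1/4) = 108.1 K.
With α = 0.29, T₂ = 119.7 K.
Change: 119.7 − 108.1 = 11.68 K.

11.7 K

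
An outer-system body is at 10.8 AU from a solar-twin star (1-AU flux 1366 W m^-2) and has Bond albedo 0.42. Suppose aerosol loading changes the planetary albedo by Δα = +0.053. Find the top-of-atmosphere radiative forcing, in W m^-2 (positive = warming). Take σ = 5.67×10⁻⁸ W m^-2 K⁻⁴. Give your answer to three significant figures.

-0.155 W m^-2

Flux at the orbit: S = 1366/(10.8)² = 11.71 W m^-2.
The change in absorbed flux is Δ[S(1−α)/4] = −SΔα/4 = -0.1552 W m^-2.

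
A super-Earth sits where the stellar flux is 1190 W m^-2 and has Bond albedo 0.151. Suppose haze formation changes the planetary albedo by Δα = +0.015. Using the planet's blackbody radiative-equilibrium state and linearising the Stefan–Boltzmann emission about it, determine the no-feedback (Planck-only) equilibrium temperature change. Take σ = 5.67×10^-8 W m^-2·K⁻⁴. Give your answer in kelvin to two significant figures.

Unperturbed T_e = [1190·(1−0.151)/(4σ)]^¼ = 258.3 K.
TOA radiative forcing: ΔF = −S·Δα/4 = −1190·(+0.015)/4 = -4.462 W m^-2.
Linearising σT⁴ gives d(σT⁴)/dT = 4σT_e³ = 3.911 W m^-2 per K.
So ΔT₀ = -4.462/3.911 = -1.14 K.

-1.1 K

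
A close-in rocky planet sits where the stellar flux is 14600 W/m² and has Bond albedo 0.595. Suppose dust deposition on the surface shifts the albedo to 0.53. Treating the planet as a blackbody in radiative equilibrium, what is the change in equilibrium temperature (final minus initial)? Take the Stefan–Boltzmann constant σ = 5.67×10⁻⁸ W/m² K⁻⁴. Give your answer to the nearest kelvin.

15 K

With α = 0.595, T₁ = 401.8 K.
With α = 0.53, T₂ = 417.1 K.
Change: 417.1 − 401.8 = 15.23 K.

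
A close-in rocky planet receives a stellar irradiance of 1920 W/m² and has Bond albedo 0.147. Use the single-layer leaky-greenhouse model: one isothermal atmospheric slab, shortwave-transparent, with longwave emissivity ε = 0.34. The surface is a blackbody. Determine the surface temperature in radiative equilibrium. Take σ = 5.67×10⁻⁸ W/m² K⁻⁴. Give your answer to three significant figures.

At the top of the atmosphere, σT_e⁴ = S(1−α)/4 = 409.4 W/m², giving T_e = 291.5 K.
Surface balance with a leaky layer gives σT_s⁴ = σT_e⁴·2/(2−ε), so T_s = T_e·[2/(2−0.34)]^(1/4) = 305.4 K.

305 K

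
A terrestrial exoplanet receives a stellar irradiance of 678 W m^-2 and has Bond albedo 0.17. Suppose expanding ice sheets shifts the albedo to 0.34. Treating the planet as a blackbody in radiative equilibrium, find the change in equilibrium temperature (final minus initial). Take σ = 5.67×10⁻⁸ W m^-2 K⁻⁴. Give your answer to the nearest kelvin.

-12 K

Initial: T₁ = [S(1−0.17)/(4σ)]^(1/4) = 223.2 K.
Final:   T₂ = [S(1−0.34)/(4σ)]^(1/4) = 210.8 K.
Change: 210.8 − 223.2 = -12.43 K.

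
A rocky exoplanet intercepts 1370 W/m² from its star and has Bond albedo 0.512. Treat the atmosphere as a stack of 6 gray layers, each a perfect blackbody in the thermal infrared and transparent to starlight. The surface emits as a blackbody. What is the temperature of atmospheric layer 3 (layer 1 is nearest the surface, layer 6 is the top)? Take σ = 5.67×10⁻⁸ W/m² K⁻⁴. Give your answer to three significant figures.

OLR = S(1−α)/4 = 167.1 W/m²; the top layer radiates at T_e = 233.0 K.
The net upward flux σT_e⁴ is constant between every pair of levels, so T_k⁴ = (N+1−k)T_e⁴.
With k = 3: T_3 = (6+1−3)^¼·233.0 K = 329.5 K.

330 K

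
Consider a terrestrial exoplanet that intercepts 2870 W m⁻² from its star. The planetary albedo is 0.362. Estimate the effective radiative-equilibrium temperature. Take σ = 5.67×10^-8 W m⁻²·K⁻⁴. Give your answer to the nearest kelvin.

Absorbed flux (global mean): S(1−α)/4 = 2870·0.638/4 = 457.8 W m⁻².
In equilibrium σT⁴ equals this, so T = 299.8 K.

300 K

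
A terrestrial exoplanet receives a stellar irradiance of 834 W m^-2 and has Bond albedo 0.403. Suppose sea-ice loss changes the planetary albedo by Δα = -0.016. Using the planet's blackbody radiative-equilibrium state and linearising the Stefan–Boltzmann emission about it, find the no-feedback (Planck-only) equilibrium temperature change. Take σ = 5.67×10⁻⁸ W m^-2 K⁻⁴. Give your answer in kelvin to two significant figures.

The baseline emission temperature is T_e = 216.5 K.
TOA radiative forcing: ΔF = −S·Δα/4 = −834.0·(-0.016)/4 = 3.336 W m^-2.
The Planck feedback parameter is 4σT_e³ = 2.300 W m^-2/K.
Hence the no-feedback warming is ΔF/(4σT_e³) = 1.45 K.

1.5 kelvin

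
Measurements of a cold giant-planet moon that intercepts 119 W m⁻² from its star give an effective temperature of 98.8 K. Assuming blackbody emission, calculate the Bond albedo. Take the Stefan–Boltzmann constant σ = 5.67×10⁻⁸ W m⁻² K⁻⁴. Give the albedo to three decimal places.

0.818

Rearranging the radiative balance, α = 1 − 4σT⁴/S.
4σT⁴ = 4·5.67×10⁻⁸·(98.8)⁴ = 21.61 W m⁻².
Hence α = 1 − 21.61/119.0 = 0.8184.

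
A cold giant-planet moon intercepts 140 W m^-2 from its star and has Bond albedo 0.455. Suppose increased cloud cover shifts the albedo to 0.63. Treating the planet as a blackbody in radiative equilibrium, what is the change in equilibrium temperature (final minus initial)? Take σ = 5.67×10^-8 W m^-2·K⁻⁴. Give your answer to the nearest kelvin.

Initial: T₁ = [S(1−0.455)/(4σ)]^(1/4) = 135.4 K.
With α = 0.63, T₂ = 122.9 K.
Change: 122.9 − 135.4 = -12.50 K.

-12 kelvin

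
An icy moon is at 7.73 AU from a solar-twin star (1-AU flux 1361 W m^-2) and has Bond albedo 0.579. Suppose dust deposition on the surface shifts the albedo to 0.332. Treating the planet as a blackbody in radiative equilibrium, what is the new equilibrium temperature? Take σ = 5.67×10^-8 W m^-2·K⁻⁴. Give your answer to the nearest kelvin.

Irradiance scales as 1/d², so S = 1361 W m^-2 × (1/7.73)² = 22.78 W m^-2.
T₂ = [S(1−α₂)/(4σ)]^(1/4) = [22.78·0.668/(4σ)]^(1/4) = 90.50 K.

91 kelvin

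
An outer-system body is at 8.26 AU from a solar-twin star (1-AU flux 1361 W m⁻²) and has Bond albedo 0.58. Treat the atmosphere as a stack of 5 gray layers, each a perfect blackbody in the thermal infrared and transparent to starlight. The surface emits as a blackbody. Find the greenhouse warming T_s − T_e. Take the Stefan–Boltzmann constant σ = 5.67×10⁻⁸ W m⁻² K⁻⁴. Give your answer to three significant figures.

44.1 K

Flux at the orbit: S = 1361/(8.26)² = 19.95 W m⁻².
The effective emission temperature is T_e = [S(1−α)/(4σ)]^¼ = 77.96 K.
Surface: T_s = (6)^¼·T_e = 122.0 K.
Warming: T_s − T_e = 44.05 K.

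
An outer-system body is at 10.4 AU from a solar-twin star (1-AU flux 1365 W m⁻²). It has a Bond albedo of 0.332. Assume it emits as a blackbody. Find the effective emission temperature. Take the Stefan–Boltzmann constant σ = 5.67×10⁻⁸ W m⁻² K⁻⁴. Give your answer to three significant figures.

78.1 K

Flux at the orbit: S = 1365/(10.4)² = 12.62 W m⁻².
Averaging over the sphere, the absorbed flux is S(1−α)/4 = 2.108 W m⁻².
In equilibrium σT⁴ equals this, so T = 78.08 K.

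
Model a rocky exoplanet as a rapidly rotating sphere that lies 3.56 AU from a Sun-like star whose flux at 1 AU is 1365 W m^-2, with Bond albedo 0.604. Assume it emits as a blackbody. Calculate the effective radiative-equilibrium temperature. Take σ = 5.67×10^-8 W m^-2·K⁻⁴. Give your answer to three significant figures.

By the inverse-square law, S = 1365/3.56² = 107.7 W m^-2.
Averaging over the sphere, the absorbed flux is S(1−α)/4 = 10.66 W m^-2.
Set σT⁴ = 10.66 → T = (10.66/σ)^(1/4) = 117.1 K.

117 kelvin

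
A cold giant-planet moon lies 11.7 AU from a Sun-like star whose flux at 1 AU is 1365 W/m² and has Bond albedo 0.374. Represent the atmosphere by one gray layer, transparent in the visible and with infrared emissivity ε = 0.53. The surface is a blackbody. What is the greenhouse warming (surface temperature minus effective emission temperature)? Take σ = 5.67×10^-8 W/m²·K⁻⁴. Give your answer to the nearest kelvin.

6 K

Flux at the orbit: S = 1365/(11.7)² = 9.972 W/m².
Effective emission temperature (TOA balance): σT_e⁴ = S(1−α)/4 = 1.561 W/m² → T_e = 72.43 K.
For a single slab of emissivity ε, T_s⁴ = 2T_e⁴/(2−ε); thus T_s = 72.43·(1.361)^(1/4) = 78.23 K.
The atmosphere warms the surface by 5.795 K.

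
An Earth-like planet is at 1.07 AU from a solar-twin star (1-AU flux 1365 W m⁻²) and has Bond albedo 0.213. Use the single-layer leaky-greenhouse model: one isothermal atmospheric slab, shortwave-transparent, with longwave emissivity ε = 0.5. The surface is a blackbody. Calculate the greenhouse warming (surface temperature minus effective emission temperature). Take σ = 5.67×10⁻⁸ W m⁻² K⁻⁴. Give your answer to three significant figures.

Flux at the orbit: S = 1365/(1.07)² = 1192 W m⁻².
At the top of the atmosphere, σT_e⁴ = S(1−α)/4 = 234.6 W m⁻², giving T_e = 253.6 K.
The surface balance (absorbed SW + ε·downward IR = σT_s⁴) with T_a⁴ = T_s⁴/2 reduces to T_s = T_e·[2/(2−ε)]^¼ = 272.5 K.
T_s − T_e = 272.5 − 253.6 = 18.91 K.

18.9 K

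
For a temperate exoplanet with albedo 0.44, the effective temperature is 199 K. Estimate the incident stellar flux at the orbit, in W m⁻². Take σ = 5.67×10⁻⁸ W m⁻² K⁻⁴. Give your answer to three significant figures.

Invert the energy balance for S: S = 4σT⁴/(1−α).
σT⁴ = 5.67×10⁻⁸·(199)⁴ = 88.92 W m⁻².
S = 4·88.92/0.56 = 635.1 W m⁻².

635 W m⁻²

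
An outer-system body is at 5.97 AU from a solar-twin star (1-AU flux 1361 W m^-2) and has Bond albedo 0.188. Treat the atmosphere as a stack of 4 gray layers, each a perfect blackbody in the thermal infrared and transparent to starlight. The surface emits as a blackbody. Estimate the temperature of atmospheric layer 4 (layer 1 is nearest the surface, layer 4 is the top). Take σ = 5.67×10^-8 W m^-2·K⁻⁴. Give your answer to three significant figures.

108 K

By the inverse-square law, S = 1361/5.97² = 38.19 W m^-2.
The effective emission temperature is T_e = [S(1−α)/(4σ)]^¼ = 108.1 K.
The net upward flux σT_e⁴ is constant between every pair of levels, so T_k⁴ = (N+1−k)T_e⁴.
With k = 4: T_4 = (4+1−4)^¼·108.1 K = 108.1 K.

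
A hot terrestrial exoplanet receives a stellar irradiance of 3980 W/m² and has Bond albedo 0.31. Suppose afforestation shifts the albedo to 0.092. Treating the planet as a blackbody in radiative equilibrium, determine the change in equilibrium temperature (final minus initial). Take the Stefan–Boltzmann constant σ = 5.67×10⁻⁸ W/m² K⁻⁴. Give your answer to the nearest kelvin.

Initial: T₁ = [S(1−0.31)/(4σ)]^(1/4) = 331.7 K.
After:  T₂ = [3980·0.908/(4σ)]^(1/4) = 355.3 K.
ΔT = T₂ − T₁ = 23.57 K.

24 K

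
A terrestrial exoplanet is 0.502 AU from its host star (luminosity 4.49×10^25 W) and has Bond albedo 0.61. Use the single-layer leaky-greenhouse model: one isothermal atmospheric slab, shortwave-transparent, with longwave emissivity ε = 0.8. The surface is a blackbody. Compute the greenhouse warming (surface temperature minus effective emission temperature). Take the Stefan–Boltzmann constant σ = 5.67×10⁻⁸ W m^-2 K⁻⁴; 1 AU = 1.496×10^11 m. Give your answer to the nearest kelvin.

25 K

d = 0.502 × 1.496×10^11 m = 7.510×10^10 m.
Spreading L over a sphere of radius d: S = 4.49×10^25/(4π·7.51×10^10²) = 633.5 W m^-2.
The planet radiates to space at T_e = [S(1−α)/(4σ)]^(1/4) = 181.7 K.
Surface balance with a leaky layer gives σT_s⁴ = σT_e⁴·2/(2−ε), so T_s = T_e·[2/(2−0.8)]^(1/4) = 206.4 K.
T_s − T_e = 206.4 − 181.7 = 24.75 K.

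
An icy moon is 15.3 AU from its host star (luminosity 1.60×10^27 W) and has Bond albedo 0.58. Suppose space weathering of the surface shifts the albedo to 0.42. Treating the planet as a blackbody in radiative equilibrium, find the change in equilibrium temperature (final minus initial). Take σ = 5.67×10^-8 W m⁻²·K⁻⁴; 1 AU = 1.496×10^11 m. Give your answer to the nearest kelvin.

7 K

Orbital distance: d = 15.3 AU = 2.289×10^12 m.
Flux at the orbit: S = L/(4πd²) = 1.60×10^27/(4π·(2.29×10^12)²) = 24.30 W m⁻².
With α = 0.58, T₁ = 81.91 K.
With α = 0.42, T₂ = 88.79 K.
Change: 88.79 − 81.91 = 6.883 K.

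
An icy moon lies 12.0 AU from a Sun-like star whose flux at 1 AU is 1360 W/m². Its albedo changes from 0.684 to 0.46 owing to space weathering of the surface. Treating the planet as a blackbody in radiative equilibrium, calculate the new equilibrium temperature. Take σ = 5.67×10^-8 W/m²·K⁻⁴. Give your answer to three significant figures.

68.9 K

Flux at the orbit: S = 1360/(12.0)² = 9.444 W/m².
T₂ = [S(1−α₂)/(4σ)]^(1/4) = [9.444·0.54/(4σ)]^(1/4) = 68.86 K.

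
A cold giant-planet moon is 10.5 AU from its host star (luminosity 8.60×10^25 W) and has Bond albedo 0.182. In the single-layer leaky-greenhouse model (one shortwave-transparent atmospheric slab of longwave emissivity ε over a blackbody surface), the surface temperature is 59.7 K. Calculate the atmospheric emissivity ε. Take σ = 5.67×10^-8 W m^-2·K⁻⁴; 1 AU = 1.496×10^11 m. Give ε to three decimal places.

0.425

Orbital distance: d = 10.5 AU = 1.571×10^12 m.
S = L/(4πd²) = 2.774 W m^-2.
Effective temperature: T_e = [S(1−α)/(4σ)]^(1/4) = 56.24 K.
Inverting T_s⁴ = 2T_e⁴/(2−ε): (T_e/T_s)⁴ = 0.7875, so ε = 2(1 − 0.7875) = 0.4250.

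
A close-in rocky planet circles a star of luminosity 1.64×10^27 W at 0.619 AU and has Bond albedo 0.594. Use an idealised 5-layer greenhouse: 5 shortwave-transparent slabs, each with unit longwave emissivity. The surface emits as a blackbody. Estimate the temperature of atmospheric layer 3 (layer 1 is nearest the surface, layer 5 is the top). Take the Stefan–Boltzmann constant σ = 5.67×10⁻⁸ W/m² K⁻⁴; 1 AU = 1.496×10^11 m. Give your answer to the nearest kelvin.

d = 0.619 × 1.496×10^11 m = 9.260×10^10 m.
S = L/(4πd²) = 15220 W/m².
Top-of-atmosphere balance: σT_e⁴ = S(1−α)/4 = 1545 W/m² → T_e = 406.3 K.
In the N-layer model, layer k (counted from the surface) has T_k = (N+1−k)^(1/4)·T_e.
T_3 = (3)^(1/4)·406.3 = 534.7 K.

535 kelvin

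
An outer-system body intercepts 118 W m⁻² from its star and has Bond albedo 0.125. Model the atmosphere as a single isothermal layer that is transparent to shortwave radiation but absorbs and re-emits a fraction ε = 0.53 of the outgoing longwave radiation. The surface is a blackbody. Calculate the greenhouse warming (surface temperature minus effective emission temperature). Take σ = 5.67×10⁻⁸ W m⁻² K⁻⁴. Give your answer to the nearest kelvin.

12 K

At the top of the atmosphere, σT_e⁴ = S(1−α)/4 = 25.81 W m⁻², giving T_e = 146.1 K.
Surface balance with a leaky layer gives σT_s⁴ = σT_e⁴·2/(2−ε), so T_s = T_e·[2/(2−0.53)]^(1/4) = 157.8 K.
Greenhouse warming: T_s − T_e = 11.69 K.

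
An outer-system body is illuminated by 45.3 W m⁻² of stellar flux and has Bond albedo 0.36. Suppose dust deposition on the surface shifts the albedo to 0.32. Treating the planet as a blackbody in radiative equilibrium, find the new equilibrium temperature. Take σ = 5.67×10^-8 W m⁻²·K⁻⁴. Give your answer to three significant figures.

With the new albedo, S(1−α₂)/4 = 7.701 W m⁻², so T₂ = 108.0 K.

108 K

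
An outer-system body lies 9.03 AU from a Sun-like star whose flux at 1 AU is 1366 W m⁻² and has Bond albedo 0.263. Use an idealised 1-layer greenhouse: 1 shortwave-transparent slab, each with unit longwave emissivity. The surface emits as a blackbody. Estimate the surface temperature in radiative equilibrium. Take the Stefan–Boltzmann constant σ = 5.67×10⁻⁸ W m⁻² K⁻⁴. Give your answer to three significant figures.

102 K

Flux at the orbit: S = 1366/(9.03)² = 16.75 W m⁻².
The effective emission temperature is T_e = [S(1−α)/(4σ)]^¼ = 85.90 K.
With N = 1 opaque layers, T_s = (N+1)^(1/4)·T_e = 2^(1/4)·85.90 = 102.1 K.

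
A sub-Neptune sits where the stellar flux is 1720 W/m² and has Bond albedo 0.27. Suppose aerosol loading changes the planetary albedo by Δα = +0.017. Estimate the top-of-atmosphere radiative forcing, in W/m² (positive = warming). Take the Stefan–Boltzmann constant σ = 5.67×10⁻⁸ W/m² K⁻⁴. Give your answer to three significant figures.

The change in absorbed flux is Δ[S(1−α)/4] = −SΔα/4 = -7.310 W/m².

-7.31 W/m²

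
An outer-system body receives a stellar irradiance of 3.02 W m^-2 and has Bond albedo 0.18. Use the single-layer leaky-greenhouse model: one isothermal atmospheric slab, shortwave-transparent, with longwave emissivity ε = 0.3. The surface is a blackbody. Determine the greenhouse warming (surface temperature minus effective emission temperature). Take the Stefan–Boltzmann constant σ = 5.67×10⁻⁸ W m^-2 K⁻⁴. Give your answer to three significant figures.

2.38 K

The planet radiates to space at T_e = [S(1−α)/(4σ)]^(1/4) = 57.48 K.
The surface balance (absorbed SW + ε·downward IR = σT_s⁴) with T_a⁴ = T_s⁴/2 reduces to T_s = T_e·[2/(2−ε)]^¼ = 59.87 K.
Greenhouse warming: T_s − T_e = 2.384 K.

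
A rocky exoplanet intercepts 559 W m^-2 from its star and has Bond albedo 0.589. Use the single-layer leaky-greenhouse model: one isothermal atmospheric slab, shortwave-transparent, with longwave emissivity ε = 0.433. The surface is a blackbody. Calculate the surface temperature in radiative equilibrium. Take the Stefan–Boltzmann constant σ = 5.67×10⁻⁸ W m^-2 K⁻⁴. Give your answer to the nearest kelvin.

At the top of the atmosphere, σT_e⁴ = S(1−α)/4 = 57.44 W m^-2, giving T_e = 178.4 K.
For a single slab of emissivity ε, T_s⁴ = 2T_e⁴/(2−ε); thus T_s = 178.4·(1.276)^(1/4) = 189.6 K.

190 kelvin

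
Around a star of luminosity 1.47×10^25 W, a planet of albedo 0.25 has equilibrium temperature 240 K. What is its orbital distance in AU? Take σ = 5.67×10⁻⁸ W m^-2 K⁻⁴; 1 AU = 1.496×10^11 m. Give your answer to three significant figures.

Required flux: S = 4σT⁴/(1−α) = 1003 W m^-2.
S = L/(4πd²) → d = √(L/4πS) = √(1.47×10^25/(4π·1003)) = 3.415×10^10 m = 0.2282 AU.

0.228 AU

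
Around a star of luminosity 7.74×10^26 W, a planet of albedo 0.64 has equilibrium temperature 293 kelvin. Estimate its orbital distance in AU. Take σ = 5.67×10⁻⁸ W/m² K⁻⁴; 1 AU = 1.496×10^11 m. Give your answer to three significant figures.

Energy balance gives S = 4σT⁴/(1−α) = 4643 W/m².
From L = 4πd²S, d = √(7.74×10^26/(4π·4643)) = 1.152×10^11 m = 0.7699 AU.

0.770 AU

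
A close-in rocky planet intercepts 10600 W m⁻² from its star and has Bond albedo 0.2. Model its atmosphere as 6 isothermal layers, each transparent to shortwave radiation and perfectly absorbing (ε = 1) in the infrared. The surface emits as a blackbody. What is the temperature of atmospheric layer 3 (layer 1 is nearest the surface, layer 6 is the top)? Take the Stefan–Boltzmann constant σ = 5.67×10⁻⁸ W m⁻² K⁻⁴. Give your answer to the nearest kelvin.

OLR = S(1−α)/4 = 2120 W m⁻²; the top layer radiates at T_e = 439.7 K.
In the N-layer model, layer k (counted from the surface) has T_k = (N+1−k)^(1/4)·T_e.
T_3 = (4)^(1/4)·439.7 = 621.9 K.

622 kelvin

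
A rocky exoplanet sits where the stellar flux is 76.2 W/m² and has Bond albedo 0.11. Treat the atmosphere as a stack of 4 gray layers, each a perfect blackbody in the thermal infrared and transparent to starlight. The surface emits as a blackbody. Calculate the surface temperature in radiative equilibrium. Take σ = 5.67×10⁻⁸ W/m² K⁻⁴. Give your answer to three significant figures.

197 K

OLR = S(1−α)/4 = 16.95 W/m²; the top layer radiates at T_e = 131.5 K.
With N = 4 opaque layers, T_s = (N+1)^(1/4)·T_e = 5^(1/4)·131.5 = 196.6 K.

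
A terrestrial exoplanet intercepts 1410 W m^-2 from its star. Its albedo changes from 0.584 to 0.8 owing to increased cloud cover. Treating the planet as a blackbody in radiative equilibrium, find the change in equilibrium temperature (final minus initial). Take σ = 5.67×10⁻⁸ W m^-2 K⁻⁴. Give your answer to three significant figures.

-37.7 K

Before: T₁ = [1410·0.416/(4σ)]^(1/4) = 225.5 K.
With α = 0.8, T₂ = 187.8 K.
Change: 187.8 − 225.5 = -37.73 K.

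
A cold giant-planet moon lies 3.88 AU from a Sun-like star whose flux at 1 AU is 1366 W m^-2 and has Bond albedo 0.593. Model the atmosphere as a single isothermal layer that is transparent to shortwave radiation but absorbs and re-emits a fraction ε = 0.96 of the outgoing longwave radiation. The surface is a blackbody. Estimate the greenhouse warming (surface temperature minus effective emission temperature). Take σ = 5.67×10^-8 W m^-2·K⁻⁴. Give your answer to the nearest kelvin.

20 kelvin

Flux at the orbit: S = 1366/(3.88)² = 90.74 W m^-2.
The planet radiates to space at T_e = [S(1−α)/(4σ)]^(1/4) = 113.0 K.
For a single slab of emissivity ε, T_s⁴ = 2T_e⁴/(2−ε); thus T_s = 113.0·(1.923)^(1/4) = 133.0 K.
The atmosphere warms the surface by 20.06 K.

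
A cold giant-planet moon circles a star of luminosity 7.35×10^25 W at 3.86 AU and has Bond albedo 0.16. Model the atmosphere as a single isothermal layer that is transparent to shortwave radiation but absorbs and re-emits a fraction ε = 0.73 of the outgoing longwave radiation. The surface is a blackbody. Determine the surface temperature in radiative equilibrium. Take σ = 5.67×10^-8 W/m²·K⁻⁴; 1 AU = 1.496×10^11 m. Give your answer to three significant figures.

d = 3.86 × 1.496×10^11 m = 5.775×10^11 m.
Spreading L over a sphere of radius d: S = 7.35×10^25/(4π·5.77×10^11²) = 17.54 W/m².
Effective emission temperature (TOA balance): σT_e⁴ = S(1−α)/4 = 3.683 W/m² → T_e = 89.78 K.
The surface balance (absorbed SW + ε·downward IR = σT_s⁴) with T_a⁴ = T_s⁴/2 reduces to T_s = T_e·[2/(2−ε)]^¼ = 100.6 K.

101 K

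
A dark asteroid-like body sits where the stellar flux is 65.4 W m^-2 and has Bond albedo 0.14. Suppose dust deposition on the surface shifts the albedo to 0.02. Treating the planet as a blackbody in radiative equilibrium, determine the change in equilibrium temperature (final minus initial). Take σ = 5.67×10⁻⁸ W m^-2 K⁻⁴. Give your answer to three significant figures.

Initial: T₁ = [S(1−0.14)/(4σ)]^(1/4) = 125.5 K.
After:  T₂ = [65.40·0.98/(4σ)]^(1/4) = 129.7 K.
ΔT = T₂ − T₁ = 4.166 K.

4.17 K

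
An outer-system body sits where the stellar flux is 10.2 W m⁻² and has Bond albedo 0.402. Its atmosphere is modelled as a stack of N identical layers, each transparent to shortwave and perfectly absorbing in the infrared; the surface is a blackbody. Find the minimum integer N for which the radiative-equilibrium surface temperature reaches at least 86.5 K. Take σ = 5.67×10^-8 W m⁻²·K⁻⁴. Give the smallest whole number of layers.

2

OLR = S(1−α)/4 = 1.525 W m⁻²; the top layer radiates at T_e = 72.01 K.
Since T_s⁴ = (N+1)T_e⁴, we need N ≥ (T_s/T_e)⁴ − 1 = 1.082.
The minimum whole number is N = 2.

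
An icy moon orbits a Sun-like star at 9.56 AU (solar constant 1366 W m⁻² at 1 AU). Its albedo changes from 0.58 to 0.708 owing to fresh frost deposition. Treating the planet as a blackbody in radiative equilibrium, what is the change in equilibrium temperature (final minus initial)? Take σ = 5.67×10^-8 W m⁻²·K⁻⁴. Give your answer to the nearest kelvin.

Irradiance scales as 1/d², so S = 1366 W m⁻² × (1/9.56)² = 14.95 W m⁻².
Before: T₁ = [14.95·0.42/(4σ)]^(1/4) = 72.53 K.
Final:   T₂ = [S(1−0.708)/(4σ)]^(1/4) = 66.23 K.
ΔT = T₂ − T₁ = -6.301 K.

-6 kelvin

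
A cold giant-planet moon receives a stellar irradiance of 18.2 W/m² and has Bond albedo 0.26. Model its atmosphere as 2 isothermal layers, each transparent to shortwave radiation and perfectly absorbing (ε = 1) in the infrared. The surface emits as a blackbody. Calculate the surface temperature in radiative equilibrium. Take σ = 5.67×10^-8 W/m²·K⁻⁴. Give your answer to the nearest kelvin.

116 K

The effective emission temperature is T_e = [S(1−α)/(4σ)]^¼ = 87.78 K.
With N = 2 opaque layers, T_s = (N+1)^(1/4)·T_e = 3^(1/4)·87.78 = 115.5 K.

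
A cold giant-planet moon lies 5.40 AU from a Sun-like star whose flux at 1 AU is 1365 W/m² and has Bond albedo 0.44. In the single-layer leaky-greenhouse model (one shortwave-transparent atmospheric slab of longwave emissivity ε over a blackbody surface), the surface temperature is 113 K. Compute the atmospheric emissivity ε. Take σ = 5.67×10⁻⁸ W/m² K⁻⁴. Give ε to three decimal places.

Flux at the orbit: S = 1365/(5.40)² = 46.81 W/m².
Effective temperature: T_e = [S(1−α)/(4σ)]^(1/4) = 103.7 K.
Inverting T_s⁴ = 2T_e⁴/(2−ε): (T_e/T_s)⁴ = 0.7089, so ε = 2(1 − 0.7089) = 0.5822.

0.582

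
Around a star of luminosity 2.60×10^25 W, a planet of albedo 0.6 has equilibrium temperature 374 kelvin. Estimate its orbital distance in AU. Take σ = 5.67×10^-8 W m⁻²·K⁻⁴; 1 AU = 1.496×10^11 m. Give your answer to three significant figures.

0.0913 AU

Required flux: S = 4σT⁴/(1−α) = 11090 W m⁻².
Then d = [L/(4πS)]^(1/2) = 1.366×10^10 m, i.e. 0.09129 AU.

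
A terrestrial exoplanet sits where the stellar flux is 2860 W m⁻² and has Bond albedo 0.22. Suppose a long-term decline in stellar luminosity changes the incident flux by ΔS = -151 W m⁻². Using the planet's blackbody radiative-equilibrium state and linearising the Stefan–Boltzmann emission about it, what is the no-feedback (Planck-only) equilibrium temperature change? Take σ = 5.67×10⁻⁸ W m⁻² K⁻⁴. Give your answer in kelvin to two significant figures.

-4.2 kelvin

The baseline emission temperature is T_e = 314.9 K.
TOA radiative forcing: ΔF = (1−α)ΔS/4 = 0.78·(-151)/4 = -29.45 W m⁻².
Linearising σT⁴ gives d(σT⁴)/dT = 4σT_e³ = 7.084 W m⁻² per K.
ΔT₀ = ΔF/λ_P = -29.45/7.084 = -4.16 K.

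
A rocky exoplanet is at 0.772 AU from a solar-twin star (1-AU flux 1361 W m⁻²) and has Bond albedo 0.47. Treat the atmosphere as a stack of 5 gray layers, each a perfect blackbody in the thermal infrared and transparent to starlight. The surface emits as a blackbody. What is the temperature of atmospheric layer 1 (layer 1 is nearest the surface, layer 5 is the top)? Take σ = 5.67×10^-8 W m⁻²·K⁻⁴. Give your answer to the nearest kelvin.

Irradiance scales as 1/d², so S = 1361 W m⁻² × (1/0.772)² = 2284 W m⁻².
OLR = S(1−α)/4 = 302.6 W m⁻²; the top layer radiates at T_e = 270.3 K.
In the N-layer model, layer k (counted from the surface) has T_k = (N+1−k)^(1/4)·T_e.
With k = 1: T_1 = (5+1−1)^¼·270.3 K = 404.2 K.

404 K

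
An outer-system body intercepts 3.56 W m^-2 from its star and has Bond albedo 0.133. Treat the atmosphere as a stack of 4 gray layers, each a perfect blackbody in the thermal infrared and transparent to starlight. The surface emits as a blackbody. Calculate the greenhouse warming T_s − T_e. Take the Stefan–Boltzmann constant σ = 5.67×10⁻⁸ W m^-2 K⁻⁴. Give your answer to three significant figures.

30.1 kelvin

Top-of-atmosphere balance: σT_e⁴ = S(1−α)/4 = 0.7716 W m^-2 → T_e = 60.74 K.
T_s = (N+1)^(1/4)·T_e = 90.82 K.
So the greenhouse effect raises the surface by 90.82 − 60.74 = 30.09 K.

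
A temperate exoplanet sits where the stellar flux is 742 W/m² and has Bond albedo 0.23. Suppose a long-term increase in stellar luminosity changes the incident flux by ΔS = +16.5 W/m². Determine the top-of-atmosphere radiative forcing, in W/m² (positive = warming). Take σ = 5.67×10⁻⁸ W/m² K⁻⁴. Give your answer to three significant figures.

TOA radiative forcing: ΔF = (1−α)ΔS/4 = 0.77·(+16.5)/4 = 3.176 W/m².

3.18 W/m²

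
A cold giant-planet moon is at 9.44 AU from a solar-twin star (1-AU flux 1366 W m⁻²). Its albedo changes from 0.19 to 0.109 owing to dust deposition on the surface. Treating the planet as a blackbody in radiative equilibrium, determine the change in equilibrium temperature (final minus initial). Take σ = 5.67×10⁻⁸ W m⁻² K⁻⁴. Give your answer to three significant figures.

2.07 kelvin

Irradiance scales as 1/d², so S = 1366 W m⁻² × (1/9.44)² = 15.33 W m⁻².
Before: T₁ = [15.33·0.81/(4σ)]^(1/4) = 86.02 K.
After:  T₂ = [15.33·0.891/(4σ)]^(1/4) = 88.09 K.
Change: 88.09 − 86.02 = 2.074 K.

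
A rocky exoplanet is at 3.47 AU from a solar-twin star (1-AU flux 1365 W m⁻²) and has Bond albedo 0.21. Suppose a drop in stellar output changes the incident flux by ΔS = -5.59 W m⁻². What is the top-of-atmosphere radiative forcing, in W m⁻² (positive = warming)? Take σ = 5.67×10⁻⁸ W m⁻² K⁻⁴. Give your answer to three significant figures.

By the inverse-square law, S = 1365/3.47² = 113.4 W m⁻².
TOA radiative forcing: ΔF = (1−α)ΔS/4 = 0.79·(-5.59)/4 = -1.104 W m⁻².

-1.10 W m⁻²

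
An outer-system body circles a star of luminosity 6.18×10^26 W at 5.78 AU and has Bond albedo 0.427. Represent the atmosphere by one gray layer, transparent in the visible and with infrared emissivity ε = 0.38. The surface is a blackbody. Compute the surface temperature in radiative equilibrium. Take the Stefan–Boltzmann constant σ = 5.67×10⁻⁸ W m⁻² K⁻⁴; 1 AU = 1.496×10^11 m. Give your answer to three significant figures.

120 K

Orbital distance: d = 5.78 AU = 8.647×10^11 m.
Spreading L over a sphere of radius d: S = 6.18×10^26/(4π·8.65×10^11²) = 65.77 W m⁻².
The planet radiates to space at T_e = [S(1−α)/(4σ)]^(1/4) = 113.5 K.
Surface balance with a leaky layer gives σT_s⁴ = σT_e⁴·2/(2−ε), so T_s = T_e·[2/(2−0.38)]^(1/4) = 119.7 K.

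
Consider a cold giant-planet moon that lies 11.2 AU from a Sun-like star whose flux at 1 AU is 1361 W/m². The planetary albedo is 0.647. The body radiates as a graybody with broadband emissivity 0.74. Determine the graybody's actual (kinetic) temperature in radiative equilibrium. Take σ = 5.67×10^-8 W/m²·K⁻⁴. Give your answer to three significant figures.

Irradiance scales as 1/d², so S = 1361 W/m² × (1/11.2)² = 10.85 W/m².
Averaging over the sphere, the absorbed flux is S(1−α)/4 = 0.9575 W/m².
Radiative balance εσT⁴ = 0.9575 gives T = [0.9575/(0.74·σ)]^(1/4) = 69.12 K.

69.1 K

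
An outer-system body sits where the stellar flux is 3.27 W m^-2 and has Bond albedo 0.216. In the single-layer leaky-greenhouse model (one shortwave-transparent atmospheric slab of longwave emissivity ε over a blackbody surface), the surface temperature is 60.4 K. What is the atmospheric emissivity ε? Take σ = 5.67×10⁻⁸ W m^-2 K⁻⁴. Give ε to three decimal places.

Effective temperature: T_e = [S(1−α)/(4σ)]^(1/4) = 57.98 K.
Inverting T_s⁴ = 2T_e⁴/(2−ε): (T_e/T_s)⁴ = 0.8493, so ε = 2(1 − 0.8493) = 0.3014.

0.301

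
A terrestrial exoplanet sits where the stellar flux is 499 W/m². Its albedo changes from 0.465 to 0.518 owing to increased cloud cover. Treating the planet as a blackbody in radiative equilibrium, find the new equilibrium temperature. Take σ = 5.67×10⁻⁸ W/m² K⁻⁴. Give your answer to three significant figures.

180 K

With the new albedo, S(1−α₂)/4 = 60.13 W/m², so T₂ = 180.5 K.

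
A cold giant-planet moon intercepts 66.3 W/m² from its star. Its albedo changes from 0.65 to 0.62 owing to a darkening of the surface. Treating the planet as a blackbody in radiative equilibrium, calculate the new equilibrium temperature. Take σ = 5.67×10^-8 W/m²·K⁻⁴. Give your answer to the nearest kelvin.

T₂ = [S(1−α₂)/(4σ)]^(1/4) = [66.30·0.38/(4σ)]^(1/4) = 102.7 K.

103 kelvin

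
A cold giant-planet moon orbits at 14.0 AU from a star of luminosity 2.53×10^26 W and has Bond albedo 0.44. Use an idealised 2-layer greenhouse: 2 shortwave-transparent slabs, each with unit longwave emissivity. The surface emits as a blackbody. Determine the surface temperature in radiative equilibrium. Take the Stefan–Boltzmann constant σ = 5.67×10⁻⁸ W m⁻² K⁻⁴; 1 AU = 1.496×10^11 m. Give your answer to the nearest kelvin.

Orbital distance: d = 14.0 AU = 2.094×10^12 m.
S = L/(4πd²) = 4.590 W m⁻².
The effective emission temperature is T_e = [S(1−α)/(4σ)]^¼ = 58.02 K.
For an N-layer opaque stack, T_s⁴ = (N+1)T_e⁴, hence T_s = (3)^(1/4)×58.02 K = 76.36 K.

76 K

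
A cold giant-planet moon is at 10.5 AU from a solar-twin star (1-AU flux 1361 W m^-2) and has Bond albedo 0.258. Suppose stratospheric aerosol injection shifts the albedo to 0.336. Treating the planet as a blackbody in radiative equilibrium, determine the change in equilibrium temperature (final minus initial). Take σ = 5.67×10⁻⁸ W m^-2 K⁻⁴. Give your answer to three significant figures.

Flux at the orbit: S = 1361/(10.5)² = 12.34 W m^-2.
Before: T₁ = [12.34·0.742/(4σ)]^(1/4) = 79.72 K.
After:  T₂ = [12.34·0.664/(4σ)]^(1/4) = 77.54 K.
Change: 77.54 − 79.72 = -2.183 K.

-2.18 kelvin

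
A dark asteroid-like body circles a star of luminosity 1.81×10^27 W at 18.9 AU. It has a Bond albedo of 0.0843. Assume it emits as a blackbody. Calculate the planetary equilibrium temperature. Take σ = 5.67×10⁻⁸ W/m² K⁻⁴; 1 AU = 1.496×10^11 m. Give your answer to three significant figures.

92.4 kelvin

d = 18.9 × 1.496×10^11 m = 2.827×10^12 m.
S = L/(4πd²) = 18.02 W/m².
Absorbed flux (global mean): S(1−α)/4 = 18.02·0.916/4 = 4.125 W/m².
Set σT⁴ = 4.125 → T = (4.125/σ)^(1/4) = 92.35 K.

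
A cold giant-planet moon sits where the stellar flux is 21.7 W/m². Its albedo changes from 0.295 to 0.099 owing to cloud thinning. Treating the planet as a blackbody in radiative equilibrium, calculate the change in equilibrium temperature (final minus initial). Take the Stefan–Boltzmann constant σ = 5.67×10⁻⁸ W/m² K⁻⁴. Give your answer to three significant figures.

5.73 K

Before: T₁ = [21.70·0.705/(4σ)]^(1/4) = 90.63 K.
After:  T₂ = [21.70·0.901/(4σ)]^(1/4) = 96.36 K.
ΔT = T₂ − T₁ = 5.732 K.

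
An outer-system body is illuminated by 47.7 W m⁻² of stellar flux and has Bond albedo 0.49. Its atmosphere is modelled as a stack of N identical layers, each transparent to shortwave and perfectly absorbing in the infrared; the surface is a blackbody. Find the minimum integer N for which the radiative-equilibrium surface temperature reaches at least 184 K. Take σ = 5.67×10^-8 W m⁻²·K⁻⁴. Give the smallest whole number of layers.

Top-of-atmosphere balance: σT_e⁴ = S(1−α)/4 = 6.082 W m⁻² → T_e = 101.8 K.
Need (N+1)T_e⁴ ≥ T_s⁴, i.e. N+1 ≥ (184/101.8)⁴ = 10.686.
So N ≥ 9.686; the smallest integer is N = 10.

10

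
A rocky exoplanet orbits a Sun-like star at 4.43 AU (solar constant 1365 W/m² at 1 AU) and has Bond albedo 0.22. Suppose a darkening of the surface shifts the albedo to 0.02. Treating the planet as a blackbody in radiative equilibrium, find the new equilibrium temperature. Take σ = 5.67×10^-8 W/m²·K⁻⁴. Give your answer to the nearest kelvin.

By the inverse-square law, S = 1365/4.43² = 69.55 W/m².
T₂ = [S(1−α₂)/(4σ)]^(1/4) = [69.55·0.98/(4σ)]^(1/4) = 131.7 K.

132 kelvin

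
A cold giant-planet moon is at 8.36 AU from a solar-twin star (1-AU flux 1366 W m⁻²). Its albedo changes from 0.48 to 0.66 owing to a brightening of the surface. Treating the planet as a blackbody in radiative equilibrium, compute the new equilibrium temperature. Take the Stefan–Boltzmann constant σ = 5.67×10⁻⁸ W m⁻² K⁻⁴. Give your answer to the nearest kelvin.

74 K

By the inverse-square law, S = 1366/8.36² = 19.55 W m⁻².
T₂ = [S(1−α₂)/(4σ)]^(1/4) = [19.55·0.34/(4σ)]^(1/4) = 73.57 K.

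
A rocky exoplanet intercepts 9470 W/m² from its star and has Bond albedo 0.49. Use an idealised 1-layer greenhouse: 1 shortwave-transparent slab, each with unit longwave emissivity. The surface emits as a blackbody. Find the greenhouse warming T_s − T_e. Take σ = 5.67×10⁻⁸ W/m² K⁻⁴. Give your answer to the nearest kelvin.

Top-of-atmosphere balance: σT_e⁴ = S(1−α)/4 = 1207 W/m² → T_e = 382.0 K.
T_s = (N+1)^(1/4)·T_e = 454.3 K.
Warming: T_s − T_e = 72.28 K.

72 K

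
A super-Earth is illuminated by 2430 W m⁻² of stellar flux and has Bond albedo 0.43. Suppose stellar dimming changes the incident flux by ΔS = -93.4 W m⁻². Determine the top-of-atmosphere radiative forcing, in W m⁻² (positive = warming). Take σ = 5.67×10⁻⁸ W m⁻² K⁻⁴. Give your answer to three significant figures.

TOA radiative forcing: ΔF = (1−α)ΔS/4 = 0.57·(-93.4)/4 = -13.31 W m⁻².

-13.3 W m⁻²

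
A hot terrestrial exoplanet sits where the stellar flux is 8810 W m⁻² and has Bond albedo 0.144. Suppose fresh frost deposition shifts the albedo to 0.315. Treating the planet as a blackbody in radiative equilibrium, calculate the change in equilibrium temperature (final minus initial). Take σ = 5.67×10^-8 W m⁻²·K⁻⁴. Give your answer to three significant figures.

With α = 0.144, T₁ = 427.0 K.
Final:   T₂ = [S(1−0.315)/(4σ)]^(1/4) = 403.9 K.
Change: 403.9 − 427.0 = -23.14 K.

-23.1 kelvin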